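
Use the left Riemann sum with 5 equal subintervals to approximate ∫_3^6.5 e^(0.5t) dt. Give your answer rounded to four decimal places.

35.5934

Δt = (6.5 − 3)/5 = 0.7.
Left endpoints: 3, 3.7, 4.4, 5.1, 5.8.
f(3) ≈ 4.4817, f(3.7) ≈ 6.3598, f(4.4) ≈ 9.0250, f(5.1) ≈ 12.8071, f(5.8) ≈ 18.1741.
Sum = Δt · [f(3) + f(3.7) + f(4.4) + f(5.1) + f(5.8)].
Sum ≈ 35.5934.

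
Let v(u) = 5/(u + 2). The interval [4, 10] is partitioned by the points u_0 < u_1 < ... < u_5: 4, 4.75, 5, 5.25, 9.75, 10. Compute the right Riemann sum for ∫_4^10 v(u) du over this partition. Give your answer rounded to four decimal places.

Subinterval widths: 0.75, 0.25, 0.25, 4.5, 0.25.
Right endpoints: 4.75, 5, 5.25, 9.75, 10.
v(4.75) = 20/27, v(5) = 5/7, v(5.25) = 20/29, v(9.75) = 20/47, v(10) = 5/12.
Sum = Σ Δu_i · v(u_i).
Sum ≈ 2.9256.

2.9256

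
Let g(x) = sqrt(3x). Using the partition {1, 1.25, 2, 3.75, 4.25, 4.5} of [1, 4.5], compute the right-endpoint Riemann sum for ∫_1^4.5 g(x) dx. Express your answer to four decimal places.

10.8948

Subinterval widths: 0.25, 0.75, 1.75, 0.5, 0.25.
Right endpoints: 1.25, 2, 3.75, 4.25, 4.5.
g(1.25) ≈ 1.9365, g(2) ≈ 2.4495, g(3.75) ≈ 3.3541, g(4.25) ≈ 3.5707, g(4.5) ≈ 3.6742.
Sum = Σ Δx_i · g(x_i).
Sum ≈ 10.8948.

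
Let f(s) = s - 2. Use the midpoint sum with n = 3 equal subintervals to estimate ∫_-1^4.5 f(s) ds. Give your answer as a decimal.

-1.375

Δs = (4.5 − (-1))/3 = 11/6.
Midpoints: -1/12, 1.75, 43/12.
f(-1/12) = -25/12, f(1.75) = -0.25, f(43/12) = 19/12.
Sum = Δs · [f(-1/12) + f(1.75) + f(43/12)].
Sum = -1.375.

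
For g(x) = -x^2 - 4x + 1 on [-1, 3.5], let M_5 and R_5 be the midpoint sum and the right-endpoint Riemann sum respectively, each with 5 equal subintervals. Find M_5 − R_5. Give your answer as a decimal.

14.07375

M_5 = -32.32125.
R_5 = -46.395.
M_5 − R_5 = 14.07375.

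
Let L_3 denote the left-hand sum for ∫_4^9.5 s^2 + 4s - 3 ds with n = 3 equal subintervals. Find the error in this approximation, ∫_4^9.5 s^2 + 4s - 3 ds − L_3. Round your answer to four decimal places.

Exact integral: ∫_4^9.5 f(s) ds ≈ 396.458333.
L_3 ≈ 311.310185.
Error ≈ 396.458333 − 311.310185 ≈ 85.1481.

85.1481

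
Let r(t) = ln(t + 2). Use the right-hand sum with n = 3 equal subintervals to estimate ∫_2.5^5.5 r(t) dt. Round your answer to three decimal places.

5.591

Δt = (5.5 − 2.5)/3 = 1.
Right endpoints: 3.5, 4.5, 5.5.
r(3.5) ≈ 1.705, r(4.5) ≈ 1.872, r(5.5) ≈ 2.015.
Sum = Δt · [r(3.5) + r(4.5) + r(5.5)].
Sum ≈ 5.591.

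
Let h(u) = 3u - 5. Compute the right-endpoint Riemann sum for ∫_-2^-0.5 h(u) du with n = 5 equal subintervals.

Δu = (-0.5 − (-2))/5 = 0.3.
Right endpoints: -1.7, -1.4, -1.1, -0.8, -0.5.
h(-1.7) = -10.1, h(-1.4) = -9.2, h(-1.1) = -8.3, h(-0.8) = -7.4, h(-0.5) = -6.5.
Sum = Δu · [h(-1.7) + h(-1.4) + h(-1.1) + h(-0.8) + h(-0.5)].
Sum = -12.45.

-12.45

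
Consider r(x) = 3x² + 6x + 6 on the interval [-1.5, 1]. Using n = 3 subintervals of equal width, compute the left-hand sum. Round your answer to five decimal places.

11.80556

Δx = (1 − (-1.5))/3 = 5/6.
Left endpoints: -1.5, -2/3, 1/6.
r(-1.5) = 3.75, r(-2/3) = 10/3, r(1/6) = 85/12.
Sum = Δx · [r(-1.5) + r(-2/3) + r(1/6)].
Sum ≈ 11.80556.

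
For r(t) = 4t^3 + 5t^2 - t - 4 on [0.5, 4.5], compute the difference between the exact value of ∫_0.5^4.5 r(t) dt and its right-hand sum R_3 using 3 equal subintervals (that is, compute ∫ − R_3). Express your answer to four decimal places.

-348.1481

Exact integral: ∫_0.5^4.5 r(t) dt ≈ 535.666667.
R_3 ≈ 883.814815.
Error ≈ 535.666667 − 883.814815 ≈ -348.1481.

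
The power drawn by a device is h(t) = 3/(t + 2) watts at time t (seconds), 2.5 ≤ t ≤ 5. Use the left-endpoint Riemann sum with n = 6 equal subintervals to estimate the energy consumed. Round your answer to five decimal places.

1.37636

Δt = (5 − 2.5)/6 = 5/12.
Left endpoints: 2.5, 35/12, 10/3, 3.75, 25/6, 55/12.
h(2.5) = 2/3, h(35/12) = 36/59, h(10/3) = 0.5625, h(3.75) = 12/23, h(25/6) = 18/37, h(55/12) = 36/79.
Sum = Δt · [h(2.5) + h(35/12) + h(10/3) + ...].
Sum ≈ 1.37636.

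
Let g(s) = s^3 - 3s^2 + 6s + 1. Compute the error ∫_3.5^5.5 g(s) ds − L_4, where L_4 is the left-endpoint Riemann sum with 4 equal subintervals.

Exact integral: ∫_3.5^5.5 g(s) ds = 123.75.
L_4 = 104.25.
Error = 123.75 − 104.25 = 19.5.

19.5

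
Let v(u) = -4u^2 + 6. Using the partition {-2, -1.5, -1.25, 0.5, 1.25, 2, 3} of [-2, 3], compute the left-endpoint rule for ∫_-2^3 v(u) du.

Subinterval widths: 0.5, 0.25, 1.75, 0.75, 0.75, 1.
Left endpoints: -2, -1.5, -1.25, 0.5, 1.25, 2.
v(-2) = -10, v(-1.5) = -3, v(-1.25) = -0.25, v(0.5) = 5, v(1.25) = -0.25, v(2) = -10.
Sum = Σ Δu_i · v(u_i).
Sum = -12.625.

-12.625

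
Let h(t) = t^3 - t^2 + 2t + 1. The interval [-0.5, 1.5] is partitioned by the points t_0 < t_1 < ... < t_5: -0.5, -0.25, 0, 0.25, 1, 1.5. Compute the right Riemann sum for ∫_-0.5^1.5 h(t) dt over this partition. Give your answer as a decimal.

5.53125

Subinterval widths: 0.25, 0.25, 0.25, 0.75, 0.5.
Right endpoints: -0.25, 0, 0.25, 1, 1.5.
h(-0.25) = 0.421875, h(0) = 1, h(0.25) = 1.453125, h(1) = 3, h(1.5) = 5.125.
Sum = Σ Δt_i · h(t_i).
Sum = 5.53125.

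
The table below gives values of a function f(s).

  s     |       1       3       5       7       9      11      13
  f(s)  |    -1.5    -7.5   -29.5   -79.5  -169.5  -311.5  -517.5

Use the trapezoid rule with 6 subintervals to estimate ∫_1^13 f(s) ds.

-1714

Δs = 2.
T_6 = (2/2)·[(-1.5) + 2·(-7.5) + 2·(-29.5) + 2·(-79.5) + 2·(-169.5) + 2·(-311.5) + (-517.5)] = -1714.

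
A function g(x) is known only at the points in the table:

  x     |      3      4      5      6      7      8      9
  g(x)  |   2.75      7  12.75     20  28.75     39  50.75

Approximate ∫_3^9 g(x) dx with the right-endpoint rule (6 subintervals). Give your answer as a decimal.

Δx = 1.
Sum = 1·[7 + 12.75 + 20 + 28.75 + 39 + 50.75] = 158.25.

158.25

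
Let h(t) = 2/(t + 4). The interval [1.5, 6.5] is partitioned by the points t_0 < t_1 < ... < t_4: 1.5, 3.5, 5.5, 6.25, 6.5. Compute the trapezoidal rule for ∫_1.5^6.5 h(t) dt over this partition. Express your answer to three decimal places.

Subinterval widths: 2, 2, 0.75, 0.25.
h(1.5) = 4/11, h(3.5) = 4/15, h(5.5) = 4/19, h(6.25) = 8/41, h(6.5) = 4/21.
On each subinterval the trapezoid contributes (Δt_i/2)·[h(t_{i-1}) + h(t_i)].
Sum ≈ 1.308.

1.308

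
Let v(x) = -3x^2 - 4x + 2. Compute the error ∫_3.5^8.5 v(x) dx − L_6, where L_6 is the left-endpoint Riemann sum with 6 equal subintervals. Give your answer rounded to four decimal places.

-81.5972

Exact integral: ∫_3.5^8.5 v(x) dx = -681.25.
L_6 ≈ -599.652778.
Error ≈ -681.25 − (-599.652778) ≈ -81.5972.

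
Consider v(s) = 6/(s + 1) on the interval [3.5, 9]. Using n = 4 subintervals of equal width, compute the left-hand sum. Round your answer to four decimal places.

Δs = (9 − 3.5)/4 = 1.375.
Left endpoints: 3.5, 4.875, 6.25, 7.625.
v(3.5) = 4/3, v(4.875) = 48/47, v(6.25) = 24/29, v(7.625) = 16/23.
Sum = Δs · [v(3.5) + v(4.875) + v(6.25) + v(7.625)].
Sum ≈ 5.3320.

5.3320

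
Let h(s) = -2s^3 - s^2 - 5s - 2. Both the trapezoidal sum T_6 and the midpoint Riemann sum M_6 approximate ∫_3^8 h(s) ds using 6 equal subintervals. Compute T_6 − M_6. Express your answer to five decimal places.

T_6 ≈ -2336.3425926.
M_6 ≈ -2306.8287037.
T_6 − M_6 ≈ -29.51389.

-29.51389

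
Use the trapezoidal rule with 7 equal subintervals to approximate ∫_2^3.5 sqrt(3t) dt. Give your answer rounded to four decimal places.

4.2943

Δt = (3.5 − 2)/7 = 3/14.
f(2) ≈ 2.4495, f(31/14) ≈ 2.5774, f(17/7) ≈ 2.6992, f(37/14) ≈ 2.8158, f(20/7) ≈ 2.9277, f(43/14) ≈ 3.0355, f(23/7) ≈ 3.1396, f(3.5) ≈ 3.2404.
T_7 = (Δt/2)·[f(t_0) + 2f(t_1) + ... + 2f(t_{6}) + f(t_7)].
Sum ≈ 4.2943.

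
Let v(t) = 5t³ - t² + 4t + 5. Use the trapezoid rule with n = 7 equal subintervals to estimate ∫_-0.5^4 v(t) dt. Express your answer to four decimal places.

Δt = (4 − (-0.5))/7 = 9/14.
v(-0.5) = 2.125, v(1/7) = 1909/343, v(11/14) = 27305/2744, v(10/7) = 7975/343, v(29/14) = 146627/2744, v(19/7) = 37207/343, v(47/14) = 538757/2744, v(4) = 325.
T_7 = (Δt/2)·[v(t_0) + 2v(t_1) + ... + 2v(t_{6}) + v(t_7)].
Sum ≈ 360.3731.

360.3731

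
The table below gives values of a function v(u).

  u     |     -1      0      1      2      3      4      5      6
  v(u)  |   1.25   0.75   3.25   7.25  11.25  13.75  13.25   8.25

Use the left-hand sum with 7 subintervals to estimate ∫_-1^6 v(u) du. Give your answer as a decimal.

Δu = 1.
Sum = 1·[1.25 + 0.75 + 3.25 + 7.25 + 11.25 + 13.75 + 13.25] = 50.75.

50.75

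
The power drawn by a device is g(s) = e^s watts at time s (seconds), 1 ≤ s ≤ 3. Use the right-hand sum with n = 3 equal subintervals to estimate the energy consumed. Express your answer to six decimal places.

Δs = (3 − 1)/3 = 2/3.
Right endpoints: 5/3, 7/3, 3.
g(5/3) ≈ 5.294490, g(7/3) ≈ 10.312259, g(3) ≈ 20.085537.
Sum = Δs · [g(5/3) + g(7/3) + g(3)].
Sum ≈ 23.794857.

23.794857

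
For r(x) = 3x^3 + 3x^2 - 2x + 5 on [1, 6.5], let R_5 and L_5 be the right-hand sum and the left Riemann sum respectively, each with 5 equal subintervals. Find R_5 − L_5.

R_5 = 2152.1775.
L_5 = 1125.19.
R_5 − L_5 = 1026.9875.

1026.9875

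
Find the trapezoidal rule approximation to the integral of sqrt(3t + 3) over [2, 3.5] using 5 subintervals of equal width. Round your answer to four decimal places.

Δt = (3.5 − 2)/5 = 0.3.
f(2) ≈ 3.0000, f(2.3) ≈ 3.1464, f(2.6) ≈ 3.2863, f(2.9) ≈ 3.4205, f(3.2) ≈ 3.5496, f(3.5) ≈ 3.6742.
T_5 = (Δt/2)·[f(t_0) + 2f(t_1) + ... + 2f(t_{4}) + f(t_5)].
Sum ≈ 5.0220.

5.0220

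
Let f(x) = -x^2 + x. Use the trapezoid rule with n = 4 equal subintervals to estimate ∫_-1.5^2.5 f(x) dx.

Δx = (2.5 − (-1.5))/4 = 1.
f(-1.5) = -3.75, f(-0.5) = -0.75, f(0.5) = 0.25, f(1.5) = -0.75, f(2.5) = -3.75.
T_4 = (Δx/2)·[f(x_0) + 2f(x_1) + 2f(x_2) + 2f(x_3) + f(x_4)].
Sum = -5.

-5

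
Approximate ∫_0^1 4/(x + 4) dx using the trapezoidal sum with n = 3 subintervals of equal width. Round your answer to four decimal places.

Δx = (1 − 0)/3 = 1/3.
f(0) = 1, f(1/3) = 12/13, f(2/3) = 6/7, f(1) = 0.8.
T_3 = (Δx/2)·[f(x_0) + 2f(x_1) + 2f(x_2) + f(x_3)].
Sum ≈ 0.8934.

0.8934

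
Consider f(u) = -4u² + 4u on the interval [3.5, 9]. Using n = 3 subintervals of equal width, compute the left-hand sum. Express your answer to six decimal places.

-557.740741

Δu = (9 − 3.5)/3 = 11/6.
Left endpoints: 3.5, 16/3, 43/6.
f(3.5) = -35, f(16/3) = -832/9, f(43/6) = -1591/9.
Sum = Δu · [f(3.5) + f(16/3) + f(43/6)].
Sum ≈ -557.740741.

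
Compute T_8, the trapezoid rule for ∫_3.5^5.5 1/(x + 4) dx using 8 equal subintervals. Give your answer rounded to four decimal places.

Δx = (5.5 − 3.5)/8 = 0.25.
f(3.5) = 2/15, f(3.75) = 4/31, f(4) = 0.125, f(4.25) = 4/33, f(4.5) = 2/17, f(4.75) = 4/35, f(5) = 1/9, f(5.25) = 4/37, f(5.5) = 2/19.
T_8 = (Δx/2)·[f(x_0) + 2f(x_1) + ... + 2f(x_{7}) + f(x_8)].
Sum ≈ 0.2364.

0.2364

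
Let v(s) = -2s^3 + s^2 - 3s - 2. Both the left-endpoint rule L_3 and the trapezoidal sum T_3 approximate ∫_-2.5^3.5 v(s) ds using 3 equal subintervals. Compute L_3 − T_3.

L_3 = 64.
T_3 = -65.
L_3 − T_3 = 129.

129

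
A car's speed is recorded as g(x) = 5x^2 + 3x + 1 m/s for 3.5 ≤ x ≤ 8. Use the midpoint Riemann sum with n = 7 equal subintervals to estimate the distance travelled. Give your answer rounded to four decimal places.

863.2251

Δx = (8 − 3.5)/7 = 9/14.
Midpoints: 107/28, 125/28, 143/28, 5.75, 179/28, 197/28, 215/28.
g(107/28) = 67017/784, g(125/28) = 89409/784, g(143/28) = 115041/784, g(5.75) = 183.5625, g(179/28) = 176025/784, g(197/28) = 211377/784, g(215/28) = 249969/784.
Sum = Δx · [g(107/28) + g(125/28) + g(143/28) + ...].
Sum ≈ 863.2251.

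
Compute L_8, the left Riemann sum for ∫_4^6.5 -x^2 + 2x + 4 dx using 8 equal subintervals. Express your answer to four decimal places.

Δx = (6.5 − 4)/8 = 0.3125.
Left endpoints: 4, 4.3125, 4.625, 4.9375, 5.25, 5.5625, 5.875, 6.1875.
f(4) = -4, f(4.3125) = -5.97265625, f(4.625) = -8.140625, f(4.9375) = -10.50390625, f(5.25) = -13.0625, f(5.5625) = -15.81640625, f(5.875) = -18.765625, f(6.1875) = -21.91015625.
Sum = Δx · [f(4) + f(4.3125) + f(4.625) + ...].
Sum ≈ -30.6787.

-30.6787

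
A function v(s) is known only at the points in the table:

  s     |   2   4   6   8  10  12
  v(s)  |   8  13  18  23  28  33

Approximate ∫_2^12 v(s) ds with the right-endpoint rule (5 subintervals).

Δs = 2.
Sum = 2·[13 + 18 + 23 + 28 + 33] = 230.

230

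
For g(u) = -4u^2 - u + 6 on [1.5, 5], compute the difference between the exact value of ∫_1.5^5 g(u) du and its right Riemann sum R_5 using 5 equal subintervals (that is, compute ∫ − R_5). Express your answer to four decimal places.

Exact integral: ∫_1.5^5 g(u) du ≈ -152.541667.
R_5 = -186.76.
Error ≈ -152.541667 − (-186.76) ≈ 34.2183.

34.2183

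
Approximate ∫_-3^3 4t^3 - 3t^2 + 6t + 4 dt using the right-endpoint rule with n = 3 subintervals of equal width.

Δt = (3 − (-3))/3 = 2.
Right endpoints: -1, 1, 3.
f(-1) = -9, f(1) = 11, f(3) = 103.
Sum = Δt · [f(-1) + f(1) + f(3)].
Sum = 210.

210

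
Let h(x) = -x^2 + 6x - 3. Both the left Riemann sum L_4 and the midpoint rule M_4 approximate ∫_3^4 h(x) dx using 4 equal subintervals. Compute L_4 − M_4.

L_4 = 5.78125.
M_4 = 5.671875.
L_4 − M_4 = 0.109375.

0.109375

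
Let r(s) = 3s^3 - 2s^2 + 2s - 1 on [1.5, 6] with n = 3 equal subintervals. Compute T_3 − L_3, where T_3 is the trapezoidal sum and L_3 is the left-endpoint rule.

T_3 = 909.28125.
L_3 = 474.75.
T_3 − L_3 = 434.53125.

434.53125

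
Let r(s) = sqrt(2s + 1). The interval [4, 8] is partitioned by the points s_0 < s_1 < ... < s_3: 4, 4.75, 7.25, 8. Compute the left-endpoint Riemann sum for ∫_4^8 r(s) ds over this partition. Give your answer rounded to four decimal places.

13.3037

Subinterval widths: 0.75, 2.5, 0.75.
Left endpoints: 4, 4.75, 7.25.
r(4) ≈ 3.0000, r(4.75) ≈ 3.2404, r(7.25) ≈ 3.9370.
Sum = Σ Δs_i · r(s_i).
Sum ≈ 13.3037.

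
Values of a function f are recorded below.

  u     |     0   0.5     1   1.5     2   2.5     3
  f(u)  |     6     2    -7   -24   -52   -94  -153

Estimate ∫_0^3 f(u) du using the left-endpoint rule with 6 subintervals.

-84.5

Δu = 0.5.
Sum = 0.5·[6 + 2 + (-7) + (-24) + (-52) + (-94)] = -84.5.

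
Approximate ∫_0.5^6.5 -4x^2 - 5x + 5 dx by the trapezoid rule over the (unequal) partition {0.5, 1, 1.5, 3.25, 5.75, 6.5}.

Subinterval widths: 0.5, 0.5, 1.75, 2.5, 0.75.
f(0.5) = 1.5, f(1) = -4, f(1.5) = -11.5, f(3.25) = -53.5, f(5.75) = -156, f(6.5) = -196.5.
On each subinterval the trapezoid contributes (Δx_i/2)·[f(x_{i-1}) + f(x_i)].
Sum = -455.4375.

-455.4375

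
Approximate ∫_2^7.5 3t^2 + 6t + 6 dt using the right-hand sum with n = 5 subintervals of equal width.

711.315

Δt = (7.5 − 2)/5 = 1.1.
Right endpoints: 3.1, 4.2, 5.3, 6.4, 7.5.
f(3.1) = 53.43, f(4.2) = 84.12, f(5.3) = 122.07, f(6.4) = 167.28, f(7.5) = 219.75.
Sum = Δt · [f(3.1) + f(4.2) + f(5.3) + f(6.4) + f(7.5)].
Sum = 711.315.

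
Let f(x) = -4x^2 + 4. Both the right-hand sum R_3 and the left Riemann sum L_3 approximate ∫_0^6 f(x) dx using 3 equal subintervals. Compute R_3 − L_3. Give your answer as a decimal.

R_3 = -424.
L_3 = -136.
R_3 − L_3 = -288.

-288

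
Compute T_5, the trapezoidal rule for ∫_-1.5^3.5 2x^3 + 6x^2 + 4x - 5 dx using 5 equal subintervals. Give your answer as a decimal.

Δx = (3.5 − (-1.5))/5 = 1.
f(-1.5) = -4.25, f(-0.5) = -5.75, f(0.5) = -1.25, f(1.5) = 21.25, f(2.5) = 73.75, f(3.5) = 168.25.
T_5 = (Δx/2)·[f(x_0) + 2f(x_1) + ... + 2f(x_{4}) + f(x_5)].
Sum = 170.

170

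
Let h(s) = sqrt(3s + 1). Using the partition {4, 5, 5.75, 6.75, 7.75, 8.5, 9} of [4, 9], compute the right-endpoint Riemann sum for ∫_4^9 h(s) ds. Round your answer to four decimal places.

23.2448

Subinterval widths: 1, 0.75, 1, 1, 0.75, 0.5.
Right endpoints: 5, 5.75, 6.75, 7.75, 8.5, 9.
h(5) ≈ 4.0000, h(5.75) ≈ 4.2720, h(6.75) ≈ 4.6098, h(7.75) ≈ 4.9244, h(8.5) ≈ 5.1478, h(9) ≈ 5.2915.
Sum = Σ Δs_i · h(s_i).
Sum ≈ 23.2448.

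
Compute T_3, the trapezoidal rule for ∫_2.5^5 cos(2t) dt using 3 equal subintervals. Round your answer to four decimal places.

0.1570

Δt = (5 − 2.5)/3 = 5/6.
f(2.5) ≈ 0.2837, f(10/3) ≈ 0.9274, f(25/6) ≈ -0.4612, f(5) ≈ -0.8391.
T_3 = (Δt/2)·[f(t_0) + 2f(t_1) + 2f(t_2) + f(t_3)].
Sum ≈ 0.1570.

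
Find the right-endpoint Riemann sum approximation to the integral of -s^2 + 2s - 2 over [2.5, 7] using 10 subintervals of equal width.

Δs = (7 − 2.5)/10 = 0.45.
Right endpoints: 2.95, 3.4, 3.85, 4.3, 4.75, 5.2, 5.65, 6.1, 6.55, 7.
f(2.95) = -4.8025, f(3.4) = -6.76, f(3.85) = -9.1225, f(4.3) = -11.89, f(4.75) = -15.0625, f(5.2) = -18.64, f(5.65) = -22.6225, f(6.1) = -27.01, f(6.55) = -31.8025, f(7) = -37.
Sum = Δs · [f(2.95) + f(3.4) + f(3.85) + ...].
Sum = -83.120625.

-83.120625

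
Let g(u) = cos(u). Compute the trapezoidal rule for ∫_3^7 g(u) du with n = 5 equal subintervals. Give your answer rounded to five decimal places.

0.48806

Δu = (7 − 3)/5 = 0.8.
g(3) ≈ -0.98999, g(3.8) ≈ -0.79097, g(4.6) ≈ -0.11215, g(5.4) ≈ 0.63469, g(6.2) ≈ 0.99654, g(7) ≈ 0.75390.
T_5 = (Δu/2)·[g(u_0) + 2g(u_1) + ... + 2g(u_{4}) + g(u_5)].
Sum ≈ 0.48806.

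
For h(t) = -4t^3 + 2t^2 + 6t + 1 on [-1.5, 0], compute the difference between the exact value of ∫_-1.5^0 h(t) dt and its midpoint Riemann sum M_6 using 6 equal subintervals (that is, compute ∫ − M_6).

0.0859375

Exact integral: ∫_-1.5^0 h(t) dt = 2.0625.
M_6 = 1.9765625.
Error = 2.0625 − 1.9765625 = 0.0859375.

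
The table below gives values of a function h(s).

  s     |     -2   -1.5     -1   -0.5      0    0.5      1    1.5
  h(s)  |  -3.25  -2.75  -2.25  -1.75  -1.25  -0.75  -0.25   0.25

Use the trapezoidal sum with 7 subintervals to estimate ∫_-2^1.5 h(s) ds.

Δs = 0.5.
T_7 = (0.5/2)·[(-3.25) + 2·(-2.75) + 2·(-2.25) + 2·(-1.75) + 2·(-1.25) + 2·(-0.75) + 2·(-0.25) + 0.25] = -5.25.

-5.25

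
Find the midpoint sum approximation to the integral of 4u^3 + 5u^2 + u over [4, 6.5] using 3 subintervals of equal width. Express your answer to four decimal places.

Δu = (6.5 − 4)/3 = 5/6.
Midpoints: 53/12, 5.25, 73/12.
f(53/12) = 24115/54, f(5.25) = 721.875, f(73/12) = 117895/108.
Sum = Δu · [f(53/12) + f(5.25) + f(73/12)].
Sum ≈ 1883.3912.

1883.3912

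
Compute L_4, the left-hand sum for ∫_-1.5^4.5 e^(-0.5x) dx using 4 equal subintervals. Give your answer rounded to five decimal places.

Δx = (4.5 − (-1.5))/4 = 1.5.
Left endpoints: -1.5, 0, 1.5, 3.
f(-1.5) ≈ 2.11700, f(0) ≈ 1.00000, f(1.5) ≈ 0.47237, f(3) ≈ 0.22313.
Sum = Δx · [f(-1.5) + f(0) + f(1.5) + f(3)].
Sum ≈ 5.71875.

5.71875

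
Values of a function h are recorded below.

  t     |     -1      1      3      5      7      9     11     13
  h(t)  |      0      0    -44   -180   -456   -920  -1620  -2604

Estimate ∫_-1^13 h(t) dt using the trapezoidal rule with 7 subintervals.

-9044

Δt = 2.
T_7 = (2/2)·[0 + 2·0 + 2·(-44) + 2·(-180) + 2·(-456) + 2·(-920) + 2·(-1620) + (-2604)] = -9044.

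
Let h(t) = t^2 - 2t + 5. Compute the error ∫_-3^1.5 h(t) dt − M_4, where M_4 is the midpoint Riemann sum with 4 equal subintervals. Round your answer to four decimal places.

0.4746

Exact integral: ∫_-3^1.5 h(t) dt = 39.375.
M_4 ≈ 38.900391.
Error ≈ 39.375 − 38.900391 ≈ 0.4746.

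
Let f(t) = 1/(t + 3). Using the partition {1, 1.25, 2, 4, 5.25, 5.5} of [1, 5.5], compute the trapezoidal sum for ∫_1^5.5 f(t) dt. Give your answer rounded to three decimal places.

Subinterval widths: 0.25, 0.75, 2, 1.25, 0.25.
f(1) = 0.25, f(1.25) = 4/17, f(2) = 0.2, f(4) = 1/7, f(5.25) = 4/33, f(5.5) = 2/17.
On each subinterval the trapezoid contributes (Δt_i/2)·[f(t_{i-1}) + f(t_i)].
Sum ≈ 0.762.

0.762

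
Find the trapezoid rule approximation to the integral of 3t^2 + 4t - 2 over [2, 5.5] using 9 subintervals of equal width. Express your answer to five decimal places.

204.13966

Δt = (5.5 − 2)/9 = 7/18.
f(2) = 18, f(43/18) = 2665/108, f(25/9) = 871/27, f(19/6) = 40.75, f(32/9) = 1354/27, f(71/18) = 6529/108, f(13/3) = 215/3, f(85/18) = 9049/108, f(46/9) = 2614/27, f(5.5) = 110.75.
T_9 = (Δt/2)·[f(t_0) + 2f(t_1) + ... + 2f(t_{8}) + f(t_9)].
Sum ≈ 204.13966.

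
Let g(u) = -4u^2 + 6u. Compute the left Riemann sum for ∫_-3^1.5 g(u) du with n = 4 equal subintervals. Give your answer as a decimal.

-94.921875

Δu = (1.5 − (-3))/4 = 1.125.
Left endpoints: -3, -1.875, -0.75, 0.375.
g(-3) = -54, g(-1.875) = -25.3125, g(-0.75) = -6.75, g(0.375) = 1.6875.
Sum = Δu · [g(-3) + g(-1.875) + g(-0.75) + g(0.375)].
Sum = -94.921875.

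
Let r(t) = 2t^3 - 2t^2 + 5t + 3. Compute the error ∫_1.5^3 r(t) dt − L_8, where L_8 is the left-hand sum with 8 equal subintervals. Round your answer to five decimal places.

Exact integral: ∫_1.5^3 r(t) dt = 43.59375.
L_8 ≈ 39.8276367.
Error ≈ 43.59375 − 39.8276367 ≈ 3.76611.

3.76611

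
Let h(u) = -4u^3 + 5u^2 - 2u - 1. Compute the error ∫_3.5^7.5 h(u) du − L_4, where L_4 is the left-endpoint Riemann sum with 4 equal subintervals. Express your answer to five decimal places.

Exact integral: ∫_3.5^7.5 h(u) du ≈ -2430.3333333.
L_4 = -1819.
Error ≈ -2430.3333333 − (-1819) ≈ -611.33333.

-611.33333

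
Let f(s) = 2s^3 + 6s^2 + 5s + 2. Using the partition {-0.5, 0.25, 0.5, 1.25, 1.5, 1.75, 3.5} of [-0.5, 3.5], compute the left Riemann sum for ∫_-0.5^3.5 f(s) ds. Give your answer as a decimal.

Subinterval widths: 0.75, 0.25, 0.75, 0.25, 0.25, 1.75.
Left endpoints: -0.5, 0.25, 0.5, 1.25, 1.5, 1.75.
f(-0.5) = 0.75, f(0.25) = 3.65625, f(0.5) = 6.25, f(1.25) = 21.53125, f(1.5) = 29.75, f(1.75) = 39.84375.
Sum = Σ Δs_i · f(s_i).
Sum = 88.7109375.

88.7109375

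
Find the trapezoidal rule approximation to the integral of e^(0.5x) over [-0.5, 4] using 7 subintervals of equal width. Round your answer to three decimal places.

13.334

Δx = (4 − (-0.5))/7 = 9/14.
f(-0.5) ≈ 0.779, f(1/7) ≈ 1.074, f(11/14) ≈ 1.481, f(10/7) ≈ 2.043, f(29/14) ≈ 2.817, f(19/7) ≈ 3.885, f(47/14) ≈ 5.358, f(4) ≈ 7.389.
T_7 = (Δx/2)·[f(x_0) + 2f(x_1) + ... + 2f(x_{6}) + f(x_7)].
Sum ≈ 13.334.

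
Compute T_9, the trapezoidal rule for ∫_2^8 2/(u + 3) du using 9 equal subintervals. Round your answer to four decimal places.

Δu = (8 − 2)/9 = 2/3.
f(2) = 0.4, f(8/3) = 6/17, f(10/3) = 6/19, f(4) = 2/7, f(14/3) = 6/23, f(16/3) = 0.24, f(6) = 2/9, f(20/3) = 6/29, f(22/3) = 6/31, f(8) = 2/11.
T_9 = (Δu/2)·[f(u_0) + 2f(u_1) + ... + 2f(u_{8}) + f(u_9)].
Sum ≈ 1.5793.

1.5793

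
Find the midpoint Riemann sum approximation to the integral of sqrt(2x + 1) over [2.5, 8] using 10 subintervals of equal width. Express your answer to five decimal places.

Δx = (8 − 2.5)/10 = 0.55.
Midpoints: 2.775, 3.325, 3.875, 4.425, 4.975, 5.525, 6.075, 6.625, 7.175, 7.725.
f(2.775) ≈ 2.55930, f(3.325) ≈ 2.76586, f(3.875) ≈ 2.95804, f(4.425) ≈ 3.13847, f(4.975) ≈ 3.30908, f(5.525) ≈ 3.47131, f(6.075) ≈ 3.62629, f(6.625) ≈ 3.77492, f(7.175) ≈ 3.91791, f(7.725) ≈ 4.05586.
Sum = Δx · [f(2.775) + f(3.325) + f(3.875) + ...].
Sum ≈ 18.46737.

18.46737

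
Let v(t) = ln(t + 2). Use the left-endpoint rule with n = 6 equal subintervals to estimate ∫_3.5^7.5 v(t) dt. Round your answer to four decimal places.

Δt = (7.5 − 3.5)/6 = 2/3.
Left endpoints: 3.5, 25/6, 29/6, 5.5, 37/6, 41/6.
v(3.5) ≈ 1.7047, v(25/6) ≈ 1.8192, v(29/6) ≈ 1.9218, v(5.5) ≈ 2.0149, v(37/6) ≈ 2.1001, v(41/6) ≈ 2.1785.
Sum = Δt · [v(3.5) + v(25/6) + v(29/6) + ...].
Sum ≈ 7.8261.

7.8261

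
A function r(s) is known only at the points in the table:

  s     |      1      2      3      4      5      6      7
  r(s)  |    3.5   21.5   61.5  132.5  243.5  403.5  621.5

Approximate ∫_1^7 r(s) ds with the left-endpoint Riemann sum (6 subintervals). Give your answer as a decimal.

Δs = 1.
Sum = 1·[3.5 + 21.5 + 61.5 + 132.5 + 243.5 + 403.5] = 866.

866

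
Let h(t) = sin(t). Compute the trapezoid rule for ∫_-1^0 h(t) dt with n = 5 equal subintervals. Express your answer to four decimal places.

-0.4582

Δt = (0 − (-1))/5 = 0.2.
h(-1) ≈ -0.8415, h(-0.8) ≈ -0.7174, h(-0.6) ≈ -0.5646, h(-0.4) ≈ -0.3894, h(-0.2) ≈ -0.1987, h(0) ≈ 0.0000.
T_5 = (Δt/2)·[h(t_0) + 2h(t_1) + ... + 2h(t_{4}) + h(t_5)].
Sum ≈ -0.4582.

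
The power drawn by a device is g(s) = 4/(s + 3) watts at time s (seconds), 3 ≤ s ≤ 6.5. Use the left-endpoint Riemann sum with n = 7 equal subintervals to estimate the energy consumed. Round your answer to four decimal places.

Δs = (6.5 − 3)/7 = 0.5.
Left endpoints: 3, 3.5, 4, 4.5, 5, 5.5, 6.
g(3) = 2/3, g(3.5) = 8/13, g(4) = 4/7, g(4.5) = 8/15, g(5) = 0.5, g(5.5) = 8/17, g(6) = 4/9.
Sum = Δs · [g(3) + g(3.5) + g(4) + ...].
Sum ≈ 1.9009.

1.9009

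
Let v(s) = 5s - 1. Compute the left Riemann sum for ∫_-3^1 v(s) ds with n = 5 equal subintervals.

Δs = (1 − (-3))/5 = 0.8.
Left endpoints: -3, -2.2, -1.4, -0.6, 0.2.
v(-3) = -16, v(-2.2) = -12, v(-1.4) = -8, v(-0.6) = -4, v(0.2) = 0.
Sum = Δs · [v(-3) + v(-2.2) + v(-1.4) + v(-0.6) + v(0.2)].
Sum = -32.

-32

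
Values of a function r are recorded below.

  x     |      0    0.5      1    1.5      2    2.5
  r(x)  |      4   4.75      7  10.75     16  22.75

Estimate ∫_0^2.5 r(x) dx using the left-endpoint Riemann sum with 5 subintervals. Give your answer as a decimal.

21.25

Δx = 0.5.
Sum = 0.5·[4 + 4.75 + 7 + 10.75 + 16] = 21.25.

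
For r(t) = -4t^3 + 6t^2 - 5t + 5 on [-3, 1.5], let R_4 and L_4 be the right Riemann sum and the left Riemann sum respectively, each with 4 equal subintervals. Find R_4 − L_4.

R_4 = 86.51953125.
L_4 = 294.08203125.
R_4 − L_4 = -207.5625.

-207.5625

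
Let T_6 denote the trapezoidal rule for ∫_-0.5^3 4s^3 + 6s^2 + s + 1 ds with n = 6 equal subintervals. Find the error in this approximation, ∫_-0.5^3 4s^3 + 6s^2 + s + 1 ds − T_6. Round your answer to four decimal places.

Exact integral: ∫_-0.5^3 f(s) ds = 143.0625.
T_6 ≈ 147.230903.
Error ≈ 143.0625 − 147.230903 ≈ -4.1684.

-4.1684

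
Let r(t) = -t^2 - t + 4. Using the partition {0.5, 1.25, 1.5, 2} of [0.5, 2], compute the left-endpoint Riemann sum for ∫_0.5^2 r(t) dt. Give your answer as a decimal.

2.859375

Subinterval widths: 0.75, 0.25, 0.5.
Left endpoints: 0.5, 1.25, 1.5.
r(0.5) = 3.25, r(1.25) = 1.1875, r(1.5) = 0.25.
Sum = Σ Δt_i · r(t_i).
Sum = 2.859375.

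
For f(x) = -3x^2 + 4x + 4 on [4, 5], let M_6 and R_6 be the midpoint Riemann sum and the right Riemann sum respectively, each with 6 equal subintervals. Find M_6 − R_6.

M_6 ≈ -38.99306.
R_6 ≈ -40.93056.
M_6 − R_6 = 1.9375.

1.9375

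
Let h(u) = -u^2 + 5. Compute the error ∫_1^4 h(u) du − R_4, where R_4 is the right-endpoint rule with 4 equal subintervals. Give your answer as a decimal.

5.90625

Exact integral: ∫_1^4 h(u) du = -6.
R_4 = -11.90625.
Error = -6 − (-11.90625) = 5.90625.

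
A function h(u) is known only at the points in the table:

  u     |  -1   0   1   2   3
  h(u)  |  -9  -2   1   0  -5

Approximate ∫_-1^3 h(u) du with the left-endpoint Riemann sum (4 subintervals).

-10

Δu = 1.
Sum = 1·[(-9) + (-2) + 1 + 0] = -10.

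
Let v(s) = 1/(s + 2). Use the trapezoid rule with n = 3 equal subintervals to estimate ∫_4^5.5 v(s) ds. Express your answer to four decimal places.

0.2234

Δs = (5.5 − 4)/3 = 0.5.
v(4) = 1/6, v(4.5) = 2/13, v(5) = 1/7, v(5.5) = 2/15.
T_3 = (Δs/2)·[v(s_0) + 2v(s_1) + 2v(s_2) + v(s_3)].
Sum ≈ 0.2234.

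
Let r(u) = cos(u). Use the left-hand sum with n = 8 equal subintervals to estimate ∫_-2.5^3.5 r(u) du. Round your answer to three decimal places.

0.287

Δu = (3.5 − (-2.5))/8 = 0.75.
Left endpoints: -2.5, -1.75, -1, -0.25, 0.5, 1.25, 2, 2.75.
r(-2.5) ≈ -0.801, r(-1.75) ≈ -0.178, r(-1) ≈ 0.540, r(-0.25) ≈ 0.969, r(0.5) ≈ 0.878, r(1.25) ≈ 0.315, r(2) ≈ -0.416, r(2.75) ≈ -0.924.
Sum = Δu · [r(-2.5) + r(-1.75) + r(-1) + ...].
Sum ≈ 0.287.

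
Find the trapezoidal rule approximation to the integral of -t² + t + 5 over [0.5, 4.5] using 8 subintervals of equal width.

-0.5

Δt = (4.5 − 0.5)/8 = 0.5.
f(0.5) = 5.25, f(1) = 5, f(1.5) = 4.25, f(2) = 3, f(2.5) = 1.25, f(3) = -1, f(3.5) = -3.75, f(4) = -7, f(4.5) = -10.75.
T_8 = (Δt/2)·[f(t_0) + 2f(t_1) + ... + 2f(t_{7}) + f(t_8)].
Sum = -0.5.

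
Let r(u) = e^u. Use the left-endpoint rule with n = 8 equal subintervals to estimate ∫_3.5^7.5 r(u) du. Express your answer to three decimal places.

Δu = (7.5 − 3.5)/8 = 0.5.
Left endpoints: 3.5, 4, 4.5, 5, 5.5, 6, 6.5, 7.
r(3.5) ≈ 33.115, r(4) ≈ 54.598, r(4.5) ≈ 90.017, r(5) ≈ 148.413, r(5.5) ≈ 244.692, r(6) ≈ 403.429, r(6.5) ≈ 665.142, r(7) ≈ 1096.633.
Sum = Δu · [r(3.5) + r(4) + r(4.5) + ...].
Sum ≈ 1368.020.

1368.020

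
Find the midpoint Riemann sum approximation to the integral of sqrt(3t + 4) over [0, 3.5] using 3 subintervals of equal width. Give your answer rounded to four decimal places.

10.5117

Δt = (3.5 − 0)/3 = 7/6.
Midpoints: 7/12, 1.75, 35/12.
f(7/12) ≈ 2.3979, f(1.75) ≈ 3.0414, f(35/12) ≈ 3.5707.
Sum = Δt · [f(7/12) + f(1.75) + f(35/12)].
Sum ≈ 10.5117.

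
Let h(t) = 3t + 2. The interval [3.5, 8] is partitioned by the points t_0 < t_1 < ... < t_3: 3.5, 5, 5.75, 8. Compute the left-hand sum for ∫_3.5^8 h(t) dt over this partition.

Subinterval widths: 1.5, 0.75, 2.25.
Left endpoints: 3.5, 5, 5.75.
h(3.5) = 12.5, h(5) = 17, h(5.75) = 19.25.
Sum = Σ Δt_i · h(t_i).
Sum = 74.8125.

74.8125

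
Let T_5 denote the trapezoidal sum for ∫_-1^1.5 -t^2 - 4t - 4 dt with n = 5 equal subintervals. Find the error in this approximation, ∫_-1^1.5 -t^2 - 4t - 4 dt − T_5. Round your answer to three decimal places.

Exact integral: ∫_-1^1.5 f(t) dt ≈ -13.95833.
T_5 = -14.0625.
Error ≈ -13.95833 − (-14.0625) ≈ 0.104.

0.104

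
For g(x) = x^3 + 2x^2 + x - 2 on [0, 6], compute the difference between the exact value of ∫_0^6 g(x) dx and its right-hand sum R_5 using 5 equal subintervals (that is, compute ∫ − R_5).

-192.24

Exact integral: ∫_0^6 g(x) dx = 474.
R_5 = 666.24.
Error = 474 − 666.24 = -192.24.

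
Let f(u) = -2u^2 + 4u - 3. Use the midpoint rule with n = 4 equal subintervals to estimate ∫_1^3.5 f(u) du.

-12.75390625

Δu = (3.5 − 1)/4 = 0.625.
Midpoints: 1.3125, 1.9375, 2.5625, 3.1875.
f(1.3125) = -1.1953125, f(1.9375) = -2.7578125, f(2.5625) = -5.8828125, f(3.1875) = -10.5703125.
Sum = Δu · [f(1.3125) + f(1.9375) + f(2.5625) + f(3.1875)].
Sum = -12.75390625.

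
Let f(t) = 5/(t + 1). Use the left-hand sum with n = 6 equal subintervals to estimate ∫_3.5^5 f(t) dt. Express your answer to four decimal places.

1.4737

Δt = (5 − 3.5)/6 = 0.25.
Left endpoints: 3.5, 3.75, 4, 4.25, 4.5, 4.75.
f(3.5) = 10/9, f(3.75) = 20/19, f(4) = 1, f(4.25) = 20/21, f(4.5) = 10/11, f(4.75) = 20/23.
Sum = Δt · [f(3.5) + f(3.75) + f(4) + ...].
Sum ≈ 1.4737.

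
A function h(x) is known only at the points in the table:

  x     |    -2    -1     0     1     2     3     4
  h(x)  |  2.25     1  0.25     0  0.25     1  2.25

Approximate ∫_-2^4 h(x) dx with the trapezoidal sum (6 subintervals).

Δx = 1.
T_6 = (1/2)·[2.25 + 2·1 + 2·0.25 + 2·0 + 2·0.25 + 2·1 + 2.25] = 4.75.

4.75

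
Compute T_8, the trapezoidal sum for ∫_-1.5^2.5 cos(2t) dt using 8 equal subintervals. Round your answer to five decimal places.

Δt = (2.5 − (-1.5))/8 = 0.5.
f(-1.5) ≈ -0.98999, f(-1) ≈ -0.41615, f(-0.5) ≈ 0.54030, f(0) ≈ 1.00000, f(0.5) ≈ 0.54030, f(1) ≈ -0.41615, f(1.5) ≈ -0.98999, f(2) ≈ -0.65364, f(2.5) ≈ 0.28366.
T_8 = (Δt/2)·[f(t_0) + 2f(t_1) + ... + 2f(t_{7}) + f(t_8)].
Sum ≈ -0.37425.

-0.37425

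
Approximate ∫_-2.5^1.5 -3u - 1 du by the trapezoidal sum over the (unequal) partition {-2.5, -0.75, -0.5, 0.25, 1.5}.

2

Subinterval widths: 1.75, 0.25, 0.75, 1.25.
f(-2.5) = 6.5, f(-0.75) = 1.25, f(-0.5) = 0.5, f(0.25) = -1.75, f(1.5) = -5.5.
On each subinterval the trapezoid contributes (Δu_i/2)·[f(u_{i-1}) + f(u_i)].
Sum = 2.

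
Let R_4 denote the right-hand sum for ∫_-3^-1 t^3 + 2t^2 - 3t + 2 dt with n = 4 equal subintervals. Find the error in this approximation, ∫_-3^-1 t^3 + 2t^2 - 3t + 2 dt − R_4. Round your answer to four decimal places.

-0.6667

Exact integral: ∫_-3^-1 f(t) dt ≈ 13.333333.
R_4 = 14.
Error ≈ 13.333333 − 14 ≈ -0.6667.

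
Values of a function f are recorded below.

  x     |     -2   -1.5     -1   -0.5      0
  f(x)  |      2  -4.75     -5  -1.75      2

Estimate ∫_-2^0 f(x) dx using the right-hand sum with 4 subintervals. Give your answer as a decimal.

Δx = 0.5.
Sum = 0.5·[(-4.75) + (-5) + (-1.75) + 2] = -4.75.

-4.75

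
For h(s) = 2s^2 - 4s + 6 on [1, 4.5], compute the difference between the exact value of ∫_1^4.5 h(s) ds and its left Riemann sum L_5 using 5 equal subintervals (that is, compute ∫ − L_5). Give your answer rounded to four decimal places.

8.0033

Exact integral: ∫_1^4.5 h(s) ds ≈ 42.583333.
L_5 = 34.58.
Error ≈ 42.583333 − 34.58 ≈ 8.0033.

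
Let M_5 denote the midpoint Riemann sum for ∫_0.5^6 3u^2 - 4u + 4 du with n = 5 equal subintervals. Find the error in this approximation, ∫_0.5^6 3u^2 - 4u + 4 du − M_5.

Exact integral: ∫_0.5^6 f(u) du = 166.375.
M_5 = 164.71125.
Error = 166.375 − 164.71125 = 1.66375.

1.66375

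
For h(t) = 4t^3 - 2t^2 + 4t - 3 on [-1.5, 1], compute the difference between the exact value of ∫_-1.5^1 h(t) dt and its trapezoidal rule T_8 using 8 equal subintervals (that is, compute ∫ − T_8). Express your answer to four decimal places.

Exact integral: ∫_-1.5^1 h(t) dt ≈ -16.979167.
T_8 ≈ -17.182617.
Error ≈ -16.979167 − (-17.182617) ≈ 0.2035.

0.2035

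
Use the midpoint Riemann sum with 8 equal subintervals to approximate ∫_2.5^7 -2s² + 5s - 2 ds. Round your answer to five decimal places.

Δs = (7 − 2.5)/8 = 0.5625.
Midpoints: 2.78125, 3.34375, 3.90625, 4.46875, 5.03125, 5.59375, 6.15625, 6.71875.
f(2.78125) = -1825/512, f(3.34375) = -3913/512, f(3.90625) = -6649/512, f(4.46875) = -10033/512, f(5.03125) = -14065/512, f(5.59375) = -18745/512, f(6.15625) = -24073/512, f(6.71875) = -30049/512.
Sum = Δs · [f(2.78125) + f(3.34375) + f(3.90625) + ...].
Sum ≈ -120.13770.

-120.13770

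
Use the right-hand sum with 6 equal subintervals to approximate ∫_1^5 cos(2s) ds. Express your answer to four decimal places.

Δs = (5 − 1)/6 = 2/3.
Right endpoints: 5/3, 7/3, 3, 11/3, 13/3, 5.
f(5/3) ≈ -0.9817, f(7/3) ≈ -0.0457, f(3) ≈ 0.9602, f(11/3) ≈ 0.4974, f(13/3) ≈ -0.7261, f(5) ≈ -0.8391.
Sum = Δs · [f(5/3) + f(7/3) + f(3) + ...].
Sum ≈ -0.7566.

-0.7566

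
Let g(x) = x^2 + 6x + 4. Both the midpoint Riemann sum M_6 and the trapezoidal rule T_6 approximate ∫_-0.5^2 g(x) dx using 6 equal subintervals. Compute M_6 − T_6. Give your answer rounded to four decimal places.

M_6 ≈ 23.922164.
T_6 ≈ 24.030671.
M_6 − T_6 ≈ -0.1085.

-0.1085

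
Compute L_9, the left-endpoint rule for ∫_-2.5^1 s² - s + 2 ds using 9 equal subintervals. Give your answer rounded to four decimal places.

16.9563

Δs = (1 − (-2.5))/9 = 7/18.
Left endpoints: -2.5, -19/9, -31/18, -4/3, -17/18, -5/9, -1/6, 2/9, 11/18.
f(-2.5) = 10.75, f(-19/9) = 694/81, f(-31/18) = 2167/324, f(-4/3) = 46/9, f(-17/18) = 1243/324, f(-5/9) = 232/81, f(-1/6) = 79/36, f(2/9) = 148/81, f(11/18) = 571/324.
Sum = Δs · [f(-2.5) + f(-19/9) + f(-31/18) + ...].
Sum ≈ 16.9563.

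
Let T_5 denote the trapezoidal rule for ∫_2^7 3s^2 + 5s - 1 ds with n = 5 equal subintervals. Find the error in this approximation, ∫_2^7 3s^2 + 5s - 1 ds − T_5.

-2.5

Exact integral: ∫_2^7 f(s) ds = 442.5.
T_5 = 445.
Error = 442.5 − 445 = -2.5.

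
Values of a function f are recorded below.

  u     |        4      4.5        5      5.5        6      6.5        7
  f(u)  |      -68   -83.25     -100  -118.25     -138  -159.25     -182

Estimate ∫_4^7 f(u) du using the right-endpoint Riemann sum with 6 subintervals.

Δu = 0.5.
Sum = 0.5·[(-83.25) + (-100) + (-118.25) + (-138) + (-159.25) + (-182)] = -390.375.

-390.375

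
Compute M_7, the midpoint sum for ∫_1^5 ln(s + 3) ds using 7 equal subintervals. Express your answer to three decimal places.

7.092

Δs = (5 − 1)/7 = 4/7.
Midpoints: 9/7, 13/7, 17/7, 3, 25/7, 29/7, 33/7.
f(9/7) ≈ 1.455, f(13/7) ≈ 1.580, f(17/7) ≈ 1.692, f(3) ≈ 1.792, f(25/7) ≈ 1.883, f(29/7) ≈ 1.966, f(33/7) ≈ 2.043.
Sum = Δs · [f(9/7) + f(13/7) + f(17/7) + ...].
Sum ≈ 7.092.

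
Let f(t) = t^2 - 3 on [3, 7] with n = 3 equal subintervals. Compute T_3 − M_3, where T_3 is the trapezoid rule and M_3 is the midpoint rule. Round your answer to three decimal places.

1.778

T_3 ≈ 94.51852.
M_3 ≈ 92.74074.
T_3 − M_3 ≈ 1.778.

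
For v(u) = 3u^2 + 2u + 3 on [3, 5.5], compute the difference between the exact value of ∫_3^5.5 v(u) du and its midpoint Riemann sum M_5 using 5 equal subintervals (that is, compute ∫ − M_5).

Exact integral: ∫_3^5.5 v(u) du = 168.125.
M_5 = 167.96875.
Error = 168.125 − 167.96875 = 0.15625.

0.15625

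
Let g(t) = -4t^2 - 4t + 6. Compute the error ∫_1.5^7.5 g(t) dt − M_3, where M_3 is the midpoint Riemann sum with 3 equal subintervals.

Exact integral: ∫_1.5^7.5 g(t) dt = -630.
M_3 = -622.
Error = -630 − (-622) = -8.

-8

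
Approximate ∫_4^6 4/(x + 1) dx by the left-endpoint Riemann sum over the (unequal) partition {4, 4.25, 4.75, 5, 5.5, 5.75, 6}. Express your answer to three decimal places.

Subinterval widths: 0.25, 0.5, 0.25, 0.5, 0.25, 0.25.
Left endpoints: 4, 4.25, 4.75, 5, 5.5, 5.75.
f(4) = 0.8, f(4.25) = 16/21, f(4.75) = 16/23, f(5) = 2/3, f(5.5) = 8/13, f(5.75) = 16/27.
Sum = Σ Δx_i · f(x_i).
Sum ≈ 1.390.

1.390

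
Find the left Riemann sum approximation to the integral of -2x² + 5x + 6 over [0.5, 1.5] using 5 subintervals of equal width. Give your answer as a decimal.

8.72

Δx = (1.5 − 0.5)/5 = 0.2.
Left endpoints: 0.5, 0.7, 0.9, 1.1, 1.3.
f(0.5) = 8, f(0.7) = 8.52, f(0.9) = 8.88, f(1.1) = 9.08, f(1.3) = 9.12.
Sum = Δx · [f(0.5) + f(0.7) + f(0.9) + f(1.1) + f(1.3)].
Sum = 8.72.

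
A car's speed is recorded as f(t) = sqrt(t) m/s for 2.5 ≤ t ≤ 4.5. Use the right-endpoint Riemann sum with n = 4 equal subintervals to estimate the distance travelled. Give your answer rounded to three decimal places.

3.862

Δt = (4.5 − 2.5)/4 = 0.5.
Right endpoints: 3, 3.5, 4, 4.5.
f(3) ≈ 1.732, f(3.5) ≈ 1.871, f(4) ≈ 2.000, f(4.5) ≈ 2.121.
Sum = Δt · [f(3) + f(3.5) + f(4) + f(4.5)].
Sum ≈ 3.862.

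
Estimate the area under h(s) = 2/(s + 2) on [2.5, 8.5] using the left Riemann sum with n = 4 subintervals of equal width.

Δs = (8.5 − 2.5)/4 = 1.5.
Left endpoints: 2.5, 4, 5.5, 7.
h(2.5) = 4/9, h(4) = 1/3, h(5.5) = 4/15, h(7) = 2/9.
Sum = Δs · [h(2.5) + h(4) + h(5.5) + h(7)].
Sum = 1.9.

1.9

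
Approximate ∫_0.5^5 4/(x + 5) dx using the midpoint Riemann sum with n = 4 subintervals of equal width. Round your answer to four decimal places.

2.3865

Δx = (5 − 0.5)/4 = 1.125.
Midpoints: 1.0625, 2.1875, 3.3125, 4.4375.
f(1.0625) = 64/97, f(2.1875) = 64/115, f(3.3125) = 64/133, f(4.4375) = 64/151.
Sum = Δx · [f(1.0625) + f(2.1875) + f(3.3125) + f(4.4375)].
Sum ≈ 2.3865.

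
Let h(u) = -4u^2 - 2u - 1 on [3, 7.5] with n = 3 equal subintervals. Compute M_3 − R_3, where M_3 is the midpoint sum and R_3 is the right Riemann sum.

M_3 = -574.875.
R_3 = -733.5.
M_3 − R_3 = 158.625.

158.625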